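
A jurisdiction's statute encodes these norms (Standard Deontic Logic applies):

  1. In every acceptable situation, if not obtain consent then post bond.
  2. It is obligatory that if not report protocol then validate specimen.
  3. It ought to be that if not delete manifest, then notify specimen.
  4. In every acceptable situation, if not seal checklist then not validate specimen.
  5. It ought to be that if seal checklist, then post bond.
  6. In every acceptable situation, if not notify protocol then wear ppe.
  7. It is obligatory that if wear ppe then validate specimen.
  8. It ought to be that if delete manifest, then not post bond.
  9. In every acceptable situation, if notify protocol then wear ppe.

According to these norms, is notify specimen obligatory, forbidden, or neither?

Obligatory

Premises 9 and 6 are O(notify_protocol → wear_ppe) and O(¬notify_protocol → wear_ppe); every ideal world satisfies notify_protocol or ¬notify_protocol, so in either case wear_ppe holds — hence O(wear_ppe).
Applying K to premise 7 (O(wear_ppe → validate_specimen)) and O(wear_ppe) yields O(validate_specimen).
Premise 4 is O(¬seal_checklist → ¬validate_specimen); contrapositively O(validate_specimen → seal_checklist). Since O(validate_specimen) holds, K gives O(seal_checklist).
Applying K to premise 5 (O(seal_checklist → post_bond)) and O(seal_checklist) yields O(post_bond).
Premise 8 is O(delete_manifest → ¬post_bond); contrapositively O(post_bond → ¬delete_manifest). Since O(post_bond) holds, K gives O(¬delete_manifest).
Premise 3 is O(¬delete_manifest → notify_specimen); since O(¬delete_manifest), deontic closure gives O(notify_specimen).
Premises 1, 2 do not contribute to this derivation.
Hence notify_specimen is obligatory.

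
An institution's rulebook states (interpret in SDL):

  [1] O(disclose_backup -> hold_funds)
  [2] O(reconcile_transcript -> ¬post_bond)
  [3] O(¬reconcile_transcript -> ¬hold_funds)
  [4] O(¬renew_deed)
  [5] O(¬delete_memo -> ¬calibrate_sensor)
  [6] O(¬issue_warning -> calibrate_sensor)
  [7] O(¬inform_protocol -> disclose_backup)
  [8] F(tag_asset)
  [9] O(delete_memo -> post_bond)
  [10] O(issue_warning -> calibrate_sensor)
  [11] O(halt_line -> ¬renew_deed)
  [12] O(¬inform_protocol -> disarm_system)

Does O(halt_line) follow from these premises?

No

Premise 11 is O(halt_line -> ¬renew_deed); even if O(¬renew_deed) held, inferring O(halt_line) would be affirming the consequent — invalid.
No other premise forces O(halt_line). An ideal world satisfying every premise can still have halt_line false, so O(halt_line) is not derivable.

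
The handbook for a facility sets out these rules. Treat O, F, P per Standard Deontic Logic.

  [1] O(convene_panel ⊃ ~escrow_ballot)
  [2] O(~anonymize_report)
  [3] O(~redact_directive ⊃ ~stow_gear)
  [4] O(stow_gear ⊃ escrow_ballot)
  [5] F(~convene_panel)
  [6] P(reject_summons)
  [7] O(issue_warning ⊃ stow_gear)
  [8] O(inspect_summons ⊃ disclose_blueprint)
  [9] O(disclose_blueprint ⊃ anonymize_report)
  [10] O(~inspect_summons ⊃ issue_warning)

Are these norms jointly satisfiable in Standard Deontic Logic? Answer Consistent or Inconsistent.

F(~convene_panel) at premise 5 means O(convene_panel).
From O(convene_panel) and premise 1, O(convene_panel ⊃ ~escrow_ballot), we obtain O(~escrow_ballot).
The contrapositive of premise 4 (O(stow_gear ⊃ escrow_ballot)) is O(~escrow_ballot ⊃ ~stow_gear), and O(~escrow_ballot) is already established, so O(~stow_gear).
Premise 7, O(issue_warning ⊃ stow_gear), contraposes to O(~stow_gear ⊃ ~issue_warning); with O(~stow_gear) we get O(~issue_warning).
The contrapositive of premise 10 (O(~inspect_summons ⊃ issue_warning)) is O(~issue_warning ⊃ inspect_summons), and O(~issue_warning) is already established, so O(inspect_summons).
Applying K to premise 8 (O(inspect_summons ⊃ disclose_blueprint)) and O(inspect_summons) yields O(disclose_blueprint).
With premise 9, O(disclose_blueprint ⊃ anonymize_report), the K-axiom yields O(anonymize_report).
Yet premise 2 states O(~anonymize_report).
We now have both O(anonymize_report) and O(~anonymize_report) — anonymize_report is simultaneously obligatory and forbidden, violating the D-axiom.

Inconsistent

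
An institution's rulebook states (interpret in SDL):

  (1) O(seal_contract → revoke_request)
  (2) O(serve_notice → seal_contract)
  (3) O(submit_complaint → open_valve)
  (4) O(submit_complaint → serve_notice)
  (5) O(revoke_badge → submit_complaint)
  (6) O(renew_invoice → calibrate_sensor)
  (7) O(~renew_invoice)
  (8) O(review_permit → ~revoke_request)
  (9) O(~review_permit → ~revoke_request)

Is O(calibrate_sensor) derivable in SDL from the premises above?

Premise 6 is O(renew_invoice → calibrate_sensor), but O(renew_invoice) is not derivable from the premises, so it does not yield O(calibrate_sensor).
No other premise forces O(calibrate_sensor). An ideal world satisfying every premise can still have calibrate_sensor false, so O(calibrate_sensor) is not derivable.

No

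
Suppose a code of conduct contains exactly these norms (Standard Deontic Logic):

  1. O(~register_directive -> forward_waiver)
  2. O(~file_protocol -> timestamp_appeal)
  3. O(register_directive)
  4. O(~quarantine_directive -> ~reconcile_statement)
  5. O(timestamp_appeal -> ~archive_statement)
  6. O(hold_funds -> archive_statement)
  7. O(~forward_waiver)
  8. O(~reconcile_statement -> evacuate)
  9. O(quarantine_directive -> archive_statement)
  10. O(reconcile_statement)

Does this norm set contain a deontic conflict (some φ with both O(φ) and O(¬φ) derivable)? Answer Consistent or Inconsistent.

Consistent

Premise 1 is O(~register_directive -> forward_waiver), but O(~register_directive) is not derivable from the premises, so it does not yield O(forward_waiver).
So O(forward_waiver) is not derivable, and the apparent clash with O(~forward_waiver) does not arise.
A world satisfying every obligation exists (e.g. archive_statement=true, evacuate=false, file_protocol=true, forward_waiver=false, hold_funds=false, quarantine_directive=true, reconcile_statement=true, register_directive=true, timestamp_appeal=false); no atom is both obligatory and forbidden, so the set is consistent.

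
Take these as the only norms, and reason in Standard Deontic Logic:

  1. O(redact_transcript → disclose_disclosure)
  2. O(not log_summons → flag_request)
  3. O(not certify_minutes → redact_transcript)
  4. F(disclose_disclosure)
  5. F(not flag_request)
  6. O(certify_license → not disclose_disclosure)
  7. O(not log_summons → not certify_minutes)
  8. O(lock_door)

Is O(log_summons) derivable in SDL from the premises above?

Yes

F(disclose_disclosure) at premise 4 means O(not disclose_disclosure).
Premise 1 is O(redact_transcript → disclose_disclosure); contrapositively O(not disclose_disclosure → not redact_transcript). Since O(not disclose_disclosure) holds, K gives O(not redact_transcript).
Premise 3, O(not certify_minutes → redact_transcript), contraposes to O(not redact_transcript → certify_minutes); with O(not redact_transcript) we get O(certify_minutes).
Premise 7 is O(not log_summons → not certify_minutes); contrapositively O(certify_minutes → log_summons). Since O(certify_minutes) holds, K gives O(log_summons).
Premises 2, 5, 6, 8 do not contribute to this derivation.
So O(log_summons) follows.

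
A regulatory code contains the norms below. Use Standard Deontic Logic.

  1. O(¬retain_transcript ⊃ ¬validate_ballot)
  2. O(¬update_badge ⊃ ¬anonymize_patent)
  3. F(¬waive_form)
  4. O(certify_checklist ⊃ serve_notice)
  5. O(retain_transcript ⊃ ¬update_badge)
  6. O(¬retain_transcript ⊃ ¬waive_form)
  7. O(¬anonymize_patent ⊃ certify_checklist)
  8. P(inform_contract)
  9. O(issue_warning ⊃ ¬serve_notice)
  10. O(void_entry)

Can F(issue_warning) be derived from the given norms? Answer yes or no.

F(¬waive_form) at premise 3 means O(waive_form).
Premise 6 is O(¬retain_transcript ⊃ ¬waive_form); contrapositively O(waive_form ⊃ retain_transcript). Since O(waive_form) holds, K gives O(retain_transcript).
From O(retain_transcript) and premise 5, O(retain_transcript ⊃ ¬update_badge), we obtain O(¬update_badge).
With premise 2, O(¬update_badge ⊃ ¬anonymize_patent), the K-axiom yields O(¬anonymize_patent).
Applying K to premise 7 (O(¬anonymize_patent ⊃ certify_checklist)) and O(¬anonymize_patent) yields O(certify_checklist).
Premise 4 is O(certify_checklist ⊃ serve_notice); since O(certify_checklist), deontic closure gives O(serve_notice).
Premise 9 is O(issue_warning ⊃ ¬serve_notice); contrapositively O(serve_notice ⊃ ¬issue_warning). Since O(serve_notice) holds, K gives O(¬issue_warning).
Premises 1, 8, 10 do not contribute to this derivation.
So O(¬issue_warning) holds, i.e. F(issue_warning). The claim follows.

Yes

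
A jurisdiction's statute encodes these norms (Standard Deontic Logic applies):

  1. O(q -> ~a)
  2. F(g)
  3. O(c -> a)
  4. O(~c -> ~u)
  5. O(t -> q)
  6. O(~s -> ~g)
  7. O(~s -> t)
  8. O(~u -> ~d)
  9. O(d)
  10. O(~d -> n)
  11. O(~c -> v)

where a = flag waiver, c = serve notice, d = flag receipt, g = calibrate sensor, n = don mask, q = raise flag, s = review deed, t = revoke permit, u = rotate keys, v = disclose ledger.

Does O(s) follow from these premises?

From premise 9 we have O(d).
Premise 8 is O(~u -> ~d); contrapositively O(d -> u). Since O(d) holds, K gives O(u).
Premise 4, O(~c -> ~u), contraposes to O(u -> c); with O(u) we get O(c).
From O(c) and premise 3, O(c -> a), we obtain O(a).
The contrapositive of premise 1 (O(q -> ~a)) is O(a -> ~q), and O(a) is already established, so O(~q).
The contrapositive of premise 5 (O(t -> q)) is O(~q -> ~t), and O(~q) is already established, so O(~t).
Premise 7, O(~s -> t), contraposes to O(~t -> s); with O(~t) we get O(s).
Premises 2, 6, 10, 11 do not contribute to this derivation.
So O(s) follows.

Yes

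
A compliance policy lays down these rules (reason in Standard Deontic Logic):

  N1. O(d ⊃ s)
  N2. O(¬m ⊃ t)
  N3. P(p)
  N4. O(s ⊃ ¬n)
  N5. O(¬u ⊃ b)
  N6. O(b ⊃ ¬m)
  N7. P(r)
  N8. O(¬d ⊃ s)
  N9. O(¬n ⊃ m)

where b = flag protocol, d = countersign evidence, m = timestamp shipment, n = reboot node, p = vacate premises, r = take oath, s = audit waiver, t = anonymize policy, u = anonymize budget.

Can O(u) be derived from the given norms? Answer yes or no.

Premises 8 and 1 are O(¬d ⊃ s) and O(d ⊃ s); every ideal world satisfies ¬d or d, so in either case s holds — hence O(s).
With premise 4, O(s ⊃ ¬n), the K-axiom yields O(¬n).
Premise 9 is O(¬n ⊃ m); since O(¬n), deontic closure gives O(m).
The contrapositive of premise 6 (O(b ⊃ ¬m)) is O(m ⊃ ¬b), and O(m) is already established, so O(¬b).
Premise 5 is O(¬u ⊃ b); contrapositively O(¬b ⊃ u). Since O(¬b) holds, K gives O(u).
Premises 2, 3, 7 do not contribute to this derivation.
So O(u) follows.

Yes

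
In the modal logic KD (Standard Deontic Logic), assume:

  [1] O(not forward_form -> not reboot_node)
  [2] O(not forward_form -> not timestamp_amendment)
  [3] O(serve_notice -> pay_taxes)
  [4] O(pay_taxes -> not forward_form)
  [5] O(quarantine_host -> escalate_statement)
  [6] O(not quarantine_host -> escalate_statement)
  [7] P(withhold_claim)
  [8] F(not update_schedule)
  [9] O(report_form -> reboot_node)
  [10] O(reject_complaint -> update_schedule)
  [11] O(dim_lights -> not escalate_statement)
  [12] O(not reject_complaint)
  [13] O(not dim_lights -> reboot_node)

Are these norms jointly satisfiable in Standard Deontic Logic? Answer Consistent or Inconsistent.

Premise 10 is O(reject_complaint -> update_schedule); even if O(update_schedule) held, inferring O(reject_complaint) would be affirming the consequent — invalid.
So O(reject_complaint) is not derivable, and the apparent clash with O(not reject_complaint) does not arise.
A world satisfying every obligation exists (e.g. dim_lights=false, escalate_statement=true, forward_form=true, pay_taxes=false, quarantine_host=false, reboot_node=true, reject_complaint=false, report_form=false, serve_notice=false, timestamp_amendment=false, update_schedule=true, withhold_claim=false); no atom is both obligatory and forbidden, so the set is consistent.

Consistent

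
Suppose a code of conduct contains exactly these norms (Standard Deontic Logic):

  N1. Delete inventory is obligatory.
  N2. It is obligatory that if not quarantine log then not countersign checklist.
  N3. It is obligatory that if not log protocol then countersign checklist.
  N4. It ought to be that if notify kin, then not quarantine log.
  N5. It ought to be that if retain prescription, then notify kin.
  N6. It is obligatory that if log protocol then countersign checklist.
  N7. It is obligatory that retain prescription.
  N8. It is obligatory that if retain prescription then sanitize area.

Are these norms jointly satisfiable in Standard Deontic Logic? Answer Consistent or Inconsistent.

Inconsistent

Premises 3 and 6 are O(¬log_protocol → countersign_checklist) and O(log_protocol → countersign_checklist); every ideal world satisfies ¬log_protocol or log_protocol, so in either case countersign_checklist holds — hence O(countersign_checklist).
The contrapositive of premise 2 (O(¬quarantine_log → ¬countersign_checklist)) is O(countersign_checklist → quarantine_log), and O(countersign_checklist) is already established, so O(quarantine_log).
The contrapositive of premise 4 (O(notify_kin → ¬quarantine_log)) is O(quarantine_log → ¬notify_kin), and O(quarantine_log) is already established, so O(¬notify_kin).
Premise 5, O(retain_prescription → notify_kin), contraposes to O(¬notify_kin → ¬retain_prescription); with O(¬notify_kin) we get O(¬retain_prescription).
Yet premise 7 states O(retain_prescription).
We now have both O(¬retain_prescription) and O(retain_prescription) — retain_prescription is simultaneously obligatory and forbidden, violating the D-axiom.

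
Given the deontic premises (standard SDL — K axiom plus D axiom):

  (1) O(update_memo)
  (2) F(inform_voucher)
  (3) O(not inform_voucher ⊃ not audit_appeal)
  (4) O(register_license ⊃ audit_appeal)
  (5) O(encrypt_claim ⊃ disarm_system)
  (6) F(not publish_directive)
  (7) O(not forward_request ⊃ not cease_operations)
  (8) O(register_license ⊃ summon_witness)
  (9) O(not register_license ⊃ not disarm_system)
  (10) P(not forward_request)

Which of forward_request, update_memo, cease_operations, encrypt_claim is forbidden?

Premise 2 is F(inform_voucher), i.e. O(not inform_voucher).
With premise 3, O(not inform_voucher ⊃ not audit_appeal), the K-axiom yields O(not audit_appeal).
Premise 4, O(register_license ⊃ audit_appeal), contraposes to O(not audit_appeal ⊃ not register_license); with O(not audit_appeal) we get O(not register_license).
Applying K to premise 9 (O(not register_license ⊃ not disarm_system)) and O(not register_license) yields O(not disarm_system).
The contrapositive of premise 5 (O(encrypt_claim ⊃ disarm_system)) is O(not disarm_system ⊃ not encrypt_claim), and O(not disarm_system) is already established, so O(not encrypt_claim).
So O(not encrypt_claim) holds, i.e. encrypt_claim is forbidden. None of the other listed options is forbidden under the premises.

encrypt_claim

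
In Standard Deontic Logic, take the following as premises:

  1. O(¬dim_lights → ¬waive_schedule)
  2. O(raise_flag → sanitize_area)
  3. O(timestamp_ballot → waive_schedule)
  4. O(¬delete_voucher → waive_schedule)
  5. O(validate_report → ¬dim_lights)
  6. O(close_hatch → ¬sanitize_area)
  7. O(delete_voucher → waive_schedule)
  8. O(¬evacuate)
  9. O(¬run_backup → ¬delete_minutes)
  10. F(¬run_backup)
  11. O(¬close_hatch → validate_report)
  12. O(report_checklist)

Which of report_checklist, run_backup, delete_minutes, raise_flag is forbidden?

raise_flag

By case analysis on ¬delete_voucher: premise 4 gives O(¬delete_voucher → waive_schedule) and premise 7 gives O(delete_voucher → waive_schedule), so O(waive_schedule) either way.
Premise 1, O(¬dim_lights → ¬waive_schedule), contraposes to O(waive_schedule → dim_lights); with O(waive_schedule) we get O(dim_lights).
Premise 5, O(validate_report → ¬dim_lights), contraposes to O(dim_lights → ¬validate_report); with O(dim_lights) we get O(¬validate_report).
Premise 11 is O(¬close_hatch → validate_report); contrapositively O(¬validate_report → close_hatch). Since O(¬validate_report) holds, K gives O(close_hatch).
With premise 6, O(close_hatch → ¬sanitize_area), the K-axiom yields O(¬sanitize_area).
Premise 2, O(raise_flag → sanitize_area), contraposes to O(¬sanitize_area → ¬raise_flag); with O(¬sanitize_area) we get O(¬raise_flag).
So O(¬raise_flag) holds, i.e. raise_flag is forbidden. None of the other listed options is forbidden under the premises.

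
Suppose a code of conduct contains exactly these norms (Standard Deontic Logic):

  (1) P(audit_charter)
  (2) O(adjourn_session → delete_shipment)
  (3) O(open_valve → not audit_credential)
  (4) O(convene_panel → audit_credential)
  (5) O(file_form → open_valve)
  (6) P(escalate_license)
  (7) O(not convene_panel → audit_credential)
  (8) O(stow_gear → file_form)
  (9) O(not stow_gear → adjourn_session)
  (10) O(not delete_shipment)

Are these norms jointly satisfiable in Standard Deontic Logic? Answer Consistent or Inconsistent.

Inconsistent

Premises 7 and 4 are O(not convene_panel → audit_credential) and O(convene_panel → audit_credential); every ideal world satisfies not convene_panel or convene_panel, so in either case audit_credential holds — hence O(audit_credential).
Premise 3 is O(open_valve → not audit_credential); contrapositively O(audit_credential → not open_valve). Since O(audit_credential) holds, K gives O(not open_valve).
Premise 5 is O(file_form → open_valve); contrapositively O(not open_valve → not file_form). Since O(not open_valve) holds, K gives O(not file_form).
Premise 8 is O(stow_gear → file_form); contrapositively O(not file_form → not stow_gear). Since O(not file_form) holds, K gives O(not stow_gear).
With premise 9, O(not stow_gear → adjourn_session), the K-axiom yields O(adjourn_session).
From O(adjourn_session) and premise 2, O(adjourn_session → delete_shipment), we obtain O(delete_shipment).
Yet premise 10 states O(not delete_shipment).
We now have both O(delete_shipment) and O(not delete_shipment) — delete_shipment is simultaneously obligatory and forbidden, violating the D-axiom.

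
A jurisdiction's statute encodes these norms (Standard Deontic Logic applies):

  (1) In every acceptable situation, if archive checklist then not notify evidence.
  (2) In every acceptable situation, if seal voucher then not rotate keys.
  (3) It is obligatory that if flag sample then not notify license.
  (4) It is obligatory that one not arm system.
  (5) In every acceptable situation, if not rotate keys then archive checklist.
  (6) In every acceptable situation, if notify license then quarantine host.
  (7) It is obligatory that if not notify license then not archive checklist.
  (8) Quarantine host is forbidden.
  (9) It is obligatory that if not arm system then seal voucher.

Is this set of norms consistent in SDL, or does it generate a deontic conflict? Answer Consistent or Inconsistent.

F(quarantine_host) at premise 8 means O(¬quarantine_host).
Premise 6, O(notify_license → quarantine_host), contraposes to O(¬quarantine_host → ¬notify_license); with O(¬quarantine_host) we get O(¬notify_license).
Premise 7 is O(¬notify_license → ¬archive_checklist); since O(¬notify_license), deontic closure gives O(¬archive_checklist).
Premise 5 is O(¬rotate_keys → archive_checklist); contrapositively O(¬archive_checklist → rotate_keys). Since O(¬archive_checklist) holds, K gives O(rotate_keys).
Premise 2, O(seal_voucher → ¬rotate_keys), contraposes to O(rotate_keys → ¬seal_voucher); with O(rotate_keys) we get O(¬seal_voucher).
The contrapositive of premise 9 (O(¬arm_system → seal_voucher)) is O(¬seal_voucher → arm_system), and O(¬seal_voucher) is already established, so O(arm_system).
But premise 4 directly asserts O(¬arm_system).
We now have both O(arm_system) and O(¬arm_system) — arm_system is simultaneously obligatory and forbidden, violating the D-axiom.

Inconsistent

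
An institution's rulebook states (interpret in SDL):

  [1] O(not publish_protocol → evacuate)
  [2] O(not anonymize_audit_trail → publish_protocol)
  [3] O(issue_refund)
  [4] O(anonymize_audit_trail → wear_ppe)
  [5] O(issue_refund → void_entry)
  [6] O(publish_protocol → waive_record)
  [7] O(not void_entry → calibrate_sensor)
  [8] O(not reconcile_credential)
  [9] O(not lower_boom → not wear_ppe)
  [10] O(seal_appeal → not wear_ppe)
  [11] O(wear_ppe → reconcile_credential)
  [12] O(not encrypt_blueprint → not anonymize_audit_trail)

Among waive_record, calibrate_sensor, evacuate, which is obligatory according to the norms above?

waive_record

Premise 8 states O(not reconcile_credential) outright.
The contrapositive of premise 11 (O(wear_ppe → reconcile_credential)) is O(not reconcile_credential → not wear_ppe), and O(not reconcile_credential) is already established, so O(not wear_ppe).
Premise 4 is O(anonymize_audit_trail → wear_ppe); contrapositively O(not wear_ppe → not anonymize_audit_trail). Since O(not wear_ppe) holds, K gives O(not anonymize_audit_trail).
Applying K to premise 2 (O(not anonymize_audit_trail → publish_protocol)) and O(not anonymize_audit_trail) yields O(publish_protocol).
Premise 6 is O(publish_protocol → waive_record); since O(publish_protocol), deontic closure gives O(waive_record).
So O(waive_record) holds — waive_record is obligatory. None of the other listed options is made obligatory by any chain of premises.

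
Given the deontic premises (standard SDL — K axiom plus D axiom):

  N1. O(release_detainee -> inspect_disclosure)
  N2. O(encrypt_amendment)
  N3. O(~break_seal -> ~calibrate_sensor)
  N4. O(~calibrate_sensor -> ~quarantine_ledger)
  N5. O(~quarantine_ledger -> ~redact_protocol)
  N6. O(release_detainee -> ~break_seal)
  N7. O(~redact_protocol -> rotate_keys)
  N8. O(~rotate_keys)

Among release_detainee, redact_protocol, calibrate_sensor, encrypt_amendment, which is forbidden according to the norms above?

release_detainee

From premise 8 we have O(~rotate_keys).
Premise 7, O(~redact_protocol -> rotate_keys), contraposes to O(~rotate_keys -> redact_protocol); with O(~rotate_keys) we get O(redact_protocol).
Premise 5 is O(~quarantine_ledger -> ~redact_protocol); contrapositively O(redact_protocol -> quarantine_ledger). Since O(redact_protocol) holds, K gives O(quarantine_ledger).
The contrapositive of premise 4 (O(~calibrate_sensor -> ~quarantine_ledger)) is O(quarantine_ledger -> calibrate_sensor), and O(quarantine_ledger) is already established, so O(calibrate_sensor).
The contrapositive of premise 3 (O(~break_seal -> ~calibrate_sensor)) is O(calibrate_sensor -> break_seal), and O(calibrate_sensor) is already established, so O(break_seal).
The contrapositive of premise 6 (O(release_detainee -> ~break_seal)) is O(break_seal -> ~release_detainee), and O(break_seal) is already established, so O(~release_detainee).
So O(~release_detainee) holds, i.e. release_detainee is forbidden. None of the other listed options is forbidden under the premises.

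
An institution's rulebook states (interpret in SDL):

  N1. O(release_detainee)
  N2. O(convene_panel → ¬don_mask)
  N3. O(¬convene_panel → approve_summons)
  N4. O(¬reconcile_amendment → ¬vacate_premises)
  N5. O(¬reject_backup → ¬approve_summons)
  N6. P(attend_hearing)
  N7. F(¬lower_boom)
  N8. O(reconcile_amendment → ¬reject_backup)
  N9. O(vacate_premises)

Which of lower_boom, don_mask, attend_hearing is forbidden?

don_mask

Premise 9 states O(vacate_premises) outright.
Premise 4 is O(¬reconcile_amendment → ¬vacate_premises); contrapositively O(vacate_premises → reconcile_amendment). Since O(vacate_premises) holds, K gives O(reconcile_amendment).
Applying K to premise 8 (O(reconcile_amendment → ¬reject_backup)) and O(reconcile_amendment) yields O(¬reject_backup).
From O(¬reject_backup) and premise 5, O(¬reject_backup → ¬approve_summons), we obtain O(¬approve_summons).
The contrapositive of premise 3 (O(¬convene_panel → approve_summons)) is O(¬approve_summons → convene_panel), and O(¬approve_summons) is already established, so O(convene_panel).
With premise 2, O(convene_panel → ¬don_mask), the K-axiom yields O(¬don_mask).
So O(¬don_mask) holds, i.e. don_mask is forbidden. None of the other listed options is forbidden under the premises.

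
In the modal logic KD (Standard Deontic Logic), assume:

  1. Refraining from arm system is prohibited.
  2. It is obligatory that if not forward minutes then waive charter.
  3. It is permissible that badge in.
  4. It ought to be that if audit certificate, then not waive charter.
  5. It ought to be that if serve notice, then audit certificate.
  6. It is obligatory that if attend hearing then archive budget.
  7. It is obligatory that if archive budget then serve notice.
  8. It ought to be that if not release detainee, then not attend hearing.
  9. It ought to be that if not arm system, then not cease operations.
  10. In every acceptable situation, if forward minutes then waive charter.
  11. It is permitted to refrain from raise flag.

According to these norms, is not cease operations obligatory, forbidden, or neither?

Neither

Premise 9 is O(¬arm_system → ¬cease_operations), but O(¬arm_system) is not derivable from the premises, so it does not yield O(¬cease_operations).
No premise or chain of K-axiom applications forces O(¬cease_operations), and none forces O(cease_operations). So ¬cease_operations is neither obligatory nor forbidden under these norms.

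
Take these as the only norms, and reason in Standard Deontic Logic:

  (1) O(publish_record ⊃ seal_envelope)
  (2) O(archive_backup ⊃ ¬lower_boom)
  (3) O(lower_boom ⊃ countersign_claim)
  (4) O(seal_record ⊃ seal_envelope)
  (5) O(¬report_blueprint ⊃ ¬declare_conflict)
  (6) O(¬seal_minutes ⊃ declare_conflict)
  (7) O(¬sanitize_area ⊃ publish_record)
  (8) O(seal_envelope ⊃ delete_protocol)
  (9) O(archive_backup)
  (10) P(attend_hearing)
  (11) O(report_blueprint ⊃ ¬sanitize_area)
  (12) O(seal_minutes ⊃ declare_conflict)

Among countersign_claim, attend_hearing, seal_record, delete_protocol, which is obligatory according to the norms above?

delete_protocol

Premises 12 and 6 cover both cases: O(seal_minutes ⊃ declare_conflict) and O(¬seal_minutes ⊃ declare_conflict). Since seal_minutes ∨ ¬seal_minutes is a tautology, O(declare_conflict) follows.
Premise 5, O(¬report_blueprint ⊃ ¬declare_conflict), contraposes to O(declare_conflict ⊃ report_blueprint); with O(declare_conflict) we get O(report_blueprint).
From O(report_blueprint) and premise 11, O(report_blueprint ⊃ ¬sanitize_area), we obtain O(¬sanitize_area).
From O(¬sanitize_area) and premise 7, O(¬sanitize_area ⊃ publish_record), we obtain O(publish_record).
Applying K to premise 1 (O(publish_record ⊃ seal_envelope)) and O(publish_record) yields O(seal_envelope).
Premise 8 is O(seal_envelope ⊃ delete_protocol); since O(seal_envelope), deontic closure gives O(delete_protocol).
So O(delete_protocol) holds — delete_protocol is obligatory. None of the other listed options is made obligatory by any chain of premises.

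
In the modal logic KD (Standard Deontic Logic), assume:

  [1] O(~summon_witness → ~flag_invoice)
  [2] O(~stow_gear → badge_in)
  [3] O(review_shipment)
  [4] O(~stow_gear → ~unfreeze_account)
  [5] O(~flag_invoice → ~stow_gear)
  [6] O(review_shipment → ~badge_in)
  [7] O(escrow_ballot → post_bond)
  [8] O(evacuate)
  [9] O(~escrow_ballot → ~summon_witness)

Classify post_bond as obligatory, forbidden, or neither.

Obligatory

From premise 3 we have O(review_shipment).
Premise 6 is O(review_shipment → ~badge_in); since O(review_shipment), deontic closure gives O(~badge_in).
Premise 2 is O(~stow_gear → badge_in); contrapositively O(~badge_in → stow_gear). Since O(~badge_in) holds, K gives O(stow_gear).
Premise 5 is O(~flag_invoice → ~stow_gear); contrapositively O(stow_gear → flag_invoice). Since O(stow_gear) holds, K gives O(flag_invoice).
Premise 1, O(~summon_witness → ~flag_invoice), contraposes to O(flag_invoice → summon_witness); with O(flag_invoice) we get O(summon_witness).
Premise 9, O(~escrow_ballot → ~summon_witness), contraposes to O(summon_witness → escrow_ballot); with O(summon_witness) we get O(escrow_ballot).
From O(escrow_ballot) and premise 7, O(escrow_ballot → post_bond), we obtain O(post_bond).
Premises 4, 8 do not contribute to this derivation.
Hence post_bond is obligatory.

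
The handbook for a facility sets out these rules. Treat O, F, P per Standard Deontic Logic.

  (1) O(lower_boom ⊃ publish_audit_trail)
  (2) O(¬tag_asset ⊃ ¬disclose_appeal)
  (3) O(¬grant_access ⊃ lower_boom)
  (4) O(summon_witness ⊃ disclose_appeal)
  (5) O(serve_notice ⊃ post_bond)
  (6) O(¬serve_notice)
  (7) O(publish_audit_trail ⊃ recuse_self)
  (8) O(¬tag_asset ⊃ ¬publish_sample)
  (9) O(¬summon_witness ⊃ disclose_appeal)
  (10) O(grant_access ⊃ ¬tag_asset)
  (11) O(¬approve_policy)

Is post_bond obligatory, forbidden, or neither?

Neither

Premise 5 is O(serve_notice ⊃ post_bond), but O(serve_notice) is not derivable from the premises, so it does not yield O(post_bond).
No premise or chain of K-axiom applications forces O(post_bond), and none forces O(¬post_bond). So post_bond is neither obligatory nor forbidden under these norms.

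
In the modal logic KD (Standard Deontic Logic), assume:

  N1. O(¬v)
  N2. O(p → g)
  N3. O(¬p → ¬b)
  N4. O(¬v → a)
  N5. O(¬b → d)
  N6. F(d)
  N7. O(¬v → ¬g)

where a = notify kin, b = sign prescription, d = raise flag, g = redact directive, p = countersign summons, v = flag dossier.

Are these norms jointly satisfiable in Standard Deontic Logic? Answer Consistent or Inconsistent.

Inconsistent

Premise 6 is F(d), i.e. O(¬d).
Premise 5 is O(¬b → d); contrapositively O(¬d → b). Since O(¬d) holds, K gives O(b).
Premise 3, O(¬p → ¬b), contraposes to O(b → p); with O(b) we get O(p).
With premise 2, O(p → g), the K-axiom yields O(g).
The contrapositive of premise 7 (O(¬v → ¬g)) is O(g → v), and O(g) is already established, so O(v).
But premise 1 directly asserts O(¬v).
We now have both O(v) and O(¬v) — v is simultaneously obligatory and forbidden, violating the D-axiom.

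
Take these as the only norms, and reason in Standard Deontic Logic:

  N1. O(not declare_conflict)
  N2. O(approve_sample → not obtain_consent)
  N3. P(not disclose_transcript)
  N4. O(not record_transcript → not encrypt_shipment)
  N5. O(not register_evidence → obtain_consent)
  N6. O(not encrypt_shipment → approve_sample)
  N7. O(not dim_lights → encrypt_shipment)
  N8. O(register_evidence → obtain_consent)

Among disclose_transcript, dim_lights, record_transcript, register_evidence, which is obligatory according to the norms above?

record_transcript

Premises 5 and 8 cover both cases: O(not register_evidence → obtain_consent) and O(register_evidence → obtain_consent). Since not register_evidence ∨ register_evidence is a tautology, O(obtain_consent) follows.
Premise 2 is O(approve_sample → not obtain_consent); contrapositively O(obtain_consent → not approve_sample). Since O(obtain_consent) holds, K gives O(not approve_sample).
Premise 6, O(not encrypt_shipment → approve_sample), contraposes to O(not approve_sample → encrypt_shipment); with O(not approve_sample) we get O(encrypt_shipment).
The contrapositive of premise 4 (O(not record_transcript → not encrypt_shipment)) is O(encrypt_shipment → record_transcript), and O(encrypt_shipment) is already established, so O(record_transcript).
So O(record_transcript) holds — record_transcript is obligatory. None of the other listed options is made obligatory by any chain of premises.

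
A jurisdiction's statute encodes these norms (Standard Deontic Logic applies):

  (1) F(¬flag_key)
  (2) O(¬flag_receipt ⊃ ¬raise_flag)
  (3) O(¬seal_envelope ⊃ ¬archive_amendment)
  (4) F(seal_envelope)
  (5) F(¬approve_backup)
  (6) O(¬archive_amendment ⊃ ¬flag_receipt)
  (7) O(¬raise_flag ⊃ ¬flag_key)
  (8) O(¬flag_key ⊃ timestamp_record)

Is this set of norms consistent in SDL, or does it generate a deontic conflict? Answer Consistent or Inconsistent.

Inconsistent

Premise 1 is F(¬flag_key), i.e. O(flag_key).
Premise 7, O(¬raise_flag ⊃ ¬flag_key), contraposes to O(flag_key ⊃ raise_flag); with O(flag_key) we get O(raise_flag).
Premise 2, O(¬flag_receipt ⊃ ¬raise_flag), contraposes to O(raise_flag ⊃ flag_receipt); with O(raise_flag) we get O(flag_receipt).
Premise 6 is O(¬archive_amendment ⊃ ¬flag_receipt); contrapositively O(flag_receipt ⊃ archive_amendment). Since O(flag_receipt) holds, K gives O(archive_amendment).
Premise 3 is O(¬seal_envelope ⊃ ¬archive_amendment); contrapositively O(archive_amendment ⊃ seal_envelope). Since O(archive_amendment) holds, K gives O(seal_envelope).
But premise 4, F(seal_envelope), means O(¬seal_envelope).
We now have both O(seal_envelope) and O(¬seal_envelope) — seal_envelope is simultaneously obligatory and forbidden, violating the D-axiom.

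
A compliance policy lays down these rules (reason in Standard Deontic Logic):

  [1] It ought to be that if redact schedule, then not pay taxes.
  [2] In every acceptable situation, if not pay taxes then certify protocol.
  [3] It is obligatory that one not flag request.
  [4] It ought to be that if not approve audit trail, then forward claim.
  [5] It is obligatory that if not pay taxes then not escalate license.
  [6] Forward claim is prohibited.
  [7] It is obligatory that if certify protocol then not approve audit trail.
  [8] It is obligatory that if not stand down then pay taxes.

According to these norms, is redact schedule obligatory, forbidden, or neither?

Forbidden

F(forward_claim) at premise 6 means O(¬forward_claim).
Premise 4, O(¬approve_audit_trail → forward_claim), contraposes to O(¬forward_claim → approve_audit_trail); with O(¬forward_claim) we get O(approve_audit_trail).
Premise 7, O(certify_protocol → ¬approve_audit_trail), contraposes to O(approve_audit_trail → ¬certify_protocol); with O(approve_audit_trail) we get O(¬certify_protocol).
Premise 2 is O(¬pay_taxes → certify_protocol); contrapositively O(¬certify_protocol → pay_taxes). Since O(¬certify_protocol) holds, K gives O(pay_taxes).
Premise 1 is O(redact_schedule → ¬pay_taxes); contrapositively O(pay_taxes → ¬redact_schedule). Since O(pay_taxes) holds, K gives O(¬redact_schedule).
Premises 3, 5, 8 do not contribute to this derivation.
Thus O(¬redact_schedule), which is F(redact_schedule): redact_schedule is forbidden.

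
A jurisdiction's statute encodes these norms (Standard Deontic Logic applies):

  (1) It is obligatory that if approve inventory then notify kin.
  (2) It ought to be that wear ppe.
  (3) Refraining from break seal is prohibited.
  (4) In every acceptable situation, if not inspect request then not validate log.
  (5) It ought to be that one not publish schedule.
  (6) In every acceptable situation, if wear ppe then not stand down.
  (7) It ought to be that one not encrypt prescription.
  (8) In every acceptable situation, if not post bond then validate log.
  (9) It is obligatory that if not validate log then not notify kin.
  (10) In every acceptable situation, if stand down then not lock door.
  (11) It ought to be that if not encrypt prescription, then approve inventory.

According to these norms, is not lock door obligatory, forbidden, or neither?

Neither

Premise 10 is O(stand_down → ¬lock_door), but O(stand_down) is not derivable from the premises, so it does not yield O(¬lock_door).
No premise or chain of K-axiom applications forces O(¬lock_door), and none forces O(lock_door). So ¬lock_door is neither obligatory nor forbidden under these norms.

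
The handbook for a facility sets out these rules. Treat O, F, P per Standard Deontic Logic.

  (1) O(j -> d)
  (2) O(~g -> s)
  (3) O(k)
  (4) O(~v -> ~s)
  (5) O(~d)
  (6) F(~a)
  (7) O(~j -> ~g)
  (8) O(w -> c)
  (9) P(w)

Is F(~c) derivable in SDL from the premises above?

Premise 8 is O(w -> c), but O(w) is not derivable from the premises (the permission P(w) asserts only ~O(~w), not O(w)), so it does not yield O(c).
No other premise forces O(c). An ideal world satisfying every premise can still have ~c true, so F(~c) is not derivable.

No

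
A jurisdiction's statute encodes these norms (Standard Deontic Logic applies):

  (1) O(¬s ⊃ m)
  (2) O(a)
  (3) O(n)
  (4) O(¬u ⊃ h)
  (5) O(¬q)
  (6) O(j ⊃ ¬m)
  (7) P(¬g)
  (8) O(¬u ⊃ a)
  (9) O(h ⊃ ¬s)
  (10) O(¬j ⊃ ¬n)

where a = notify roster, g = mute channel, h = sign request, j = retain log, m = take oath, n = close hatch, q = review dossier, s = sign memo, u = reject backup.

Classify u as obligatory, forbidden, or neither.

Obligatory

From premise 3 we have O(n).
Premise 10, O(¬j ⊃ ¬n), contraposes to O(n ⊃ j); with O(n) we get O(j).
Applying K to premise 6 (O(j ⊃ ¬m)) and O(j) yields O(¬m).
Premise 1, O(¬s ⊃ m), contraposes to O(¬m ⊃ s); with O(¬m) we get O(s).
The contrapositive of premise 9 (O(h ⊃ ¬s)) is O(s ⊃ ¬h), and O(s) is already established, so O(¬h).
Premise 4, O(¬u ⊃ h), contraposes to O(¬h ⊃ u); with O(¬h) we get O(u).
Premises 2, 5, 7, 8 do not contribute to this derivation.
Hence u is obligatory.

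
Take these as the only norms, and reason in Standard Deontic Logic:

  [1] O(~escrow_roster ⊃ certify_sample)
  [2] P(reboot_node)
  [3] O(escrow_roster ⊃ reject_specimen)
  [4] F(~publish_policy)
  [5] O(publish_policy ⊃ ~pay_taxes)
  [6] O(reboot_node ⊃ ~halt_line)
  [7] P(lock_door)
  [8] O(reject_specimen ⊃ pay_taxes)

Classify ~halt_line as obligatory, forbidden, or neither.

Neither

Premise 6 is O(reboot_node ⊃ ~halt_line), but O(reboot_node) is not derivable from the premises (the permission P(reboot_node) asserts only ~O(~reboot_node), not O(reboot_node)), so it does not yield O(~halt_line).
No premise or chain of K-axiom applications forces O(~halt_line), and none forces O(halt_line). So ~halt_line is neither obligatory nor forbidden under these norms.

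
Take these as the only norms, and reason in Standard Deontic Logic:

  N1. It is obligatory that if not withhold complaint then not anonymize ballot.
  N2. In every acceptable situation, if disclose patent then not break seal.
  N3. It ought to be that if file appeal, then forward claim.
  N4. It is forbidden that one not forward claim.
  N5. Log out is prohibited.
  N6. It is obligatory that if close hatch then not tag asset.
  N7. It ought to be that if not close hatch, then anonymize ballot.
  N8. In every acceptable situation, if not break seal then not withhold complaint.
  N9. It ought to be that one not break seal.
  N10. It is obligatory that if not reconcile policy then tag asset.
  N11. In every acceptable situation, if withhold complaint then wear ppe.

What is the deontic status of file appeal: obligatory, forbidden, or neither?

Neither

Premise 3 is O(file_appeal → forward_claim); even if O(forward_claim) held, inferring O(file_appeal) would be affirming the consequent — invalid.
No premise or chain of K-axiom applications forces O(file_appeal), and none forces O(¬file_appeal). So file_appeal is neither obligatory nor forbidden under these norms.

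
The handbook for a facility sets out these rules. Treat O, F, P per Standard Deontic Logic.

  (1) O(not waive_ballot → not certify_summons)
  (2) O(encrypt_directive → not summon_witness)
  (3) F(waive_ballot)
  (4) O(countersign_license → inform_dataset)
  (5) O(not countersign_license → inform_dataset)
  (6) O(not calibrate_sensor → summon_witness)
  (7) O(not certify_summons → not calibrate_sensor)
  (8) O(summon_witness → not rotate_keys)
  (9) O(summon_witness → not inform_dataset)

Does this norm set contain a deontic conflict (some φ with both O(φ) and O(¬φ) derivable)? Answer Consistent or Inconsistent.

Inconsistent

Premises 4 and 5 cover both cases: O(countersign_license → inform_dataset) and O(not countersign_license → inform_dataset). Since countersign_license ∨ not countersign_license is a tautology, O(inform_dataset) follows.
The contrapositive of premise 9 (O(summon_witness → not inform_dataset)) is O(inform_dataset → not summon_witness), and O(inform_dataset) is already established, so O(not summon_witness).
Premise 6 is O(not calibrate_sensor → summon_witness); contrapositively O(not summon_witness → calibrate_sensor). Since O(not summon_witness) holds, K gives O(calibrate_sensor).
Premise 7 is O(not certify_summons → not calibrate_sensor); contrapositively O(calibrate_sensor → certify_summons). Since O(calibrate_sensor) holds, K gives O(certify_summons).
Premise 1 is O(not waive_ballot → not certify_summons); contrapositively O(certify_summons → waive_ballot). Since O(certify_summons) holds, K gives O(waive_ballot).
However, F(waive_ballot) at premise 3 amounts to O(not waive_ballot).
We now have both O(waive_ballot) and O(not waive_ballot) — waive_ballot is simultaneously obligatory and forbidden, violating the D-axiom.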